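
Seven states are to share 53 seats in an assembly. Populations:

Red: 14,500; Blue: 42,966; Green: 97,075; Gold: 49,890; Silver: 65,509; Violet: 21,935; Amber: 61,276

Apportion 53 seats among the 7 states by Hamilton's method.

Standard divisor: 353151 ÷ 53 ≈ 6663.226.
Standard quotas: Red 2.1761, Blue 6.4482, Green 14.5688, Gold 7.4874, Silver 9.8314, Violet 3.2919, Amber 9.1961.
Lower quotas: Red 2, Blue 6, Green 14, Gold 7, Silver 9, Violet 3, Amber 9 (sum 50, leaving 3 seats).
Remainders in descending order: Silver 0.8314, Green 0.5688, Gold 0.4874, Blue 0.4482, Violet 0.2919, Amber 0.1961, Red 0.1761.
The surplus seats go to Silver, Green, Gold.

Red: 2, Blue: 6, Green: 15, Gold: 8, Silver: 10, Violet: 3, Amber: 9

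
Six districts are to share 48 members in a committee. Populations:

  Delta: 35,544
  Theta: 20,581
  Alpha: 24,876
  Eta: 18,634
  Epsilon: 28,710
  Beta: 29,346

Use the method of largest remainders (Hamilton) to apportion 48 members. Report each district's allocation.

Delta 11, Theta 6, Alpha 7, Eta 6, Epsilon 9, Beta 9

The standard divisor is 157691/48 ≈ 3285.229.
Standard quotas: Delta 10.8193, Theta 6.2647, Alpha 7.5721, Eta 5.6721, Epsilon 8.7391, Beta 8.9327.
Lower quotas: Delta 10, Theta 6, Alpha 7, Eta 5, Epsilon 8, Beta 8 (sum 44, leaving 4 seats).
Remainders in descending order: Beta 0.9327, Delta 0.8193, Epsilon 0.7391, Eta 0.6721, Alpha 0.5721, Theta 0.2647.
The surplus seats go to Beta, Delta, Epsilon, Eta.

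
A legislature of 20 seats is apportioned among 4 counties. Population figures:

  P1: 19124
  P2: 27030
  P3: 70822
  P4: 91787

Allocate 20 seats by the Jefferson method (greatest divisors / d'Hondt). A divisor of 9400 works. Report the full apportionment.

With modified divisor 9400: modified quotas P1 2.034, P2 2.876, P3 7.534, P4 9.765.
Rounding down: P1 2, P2 2, P3 7, P4 9 (total 20).

P1 2, P2 2, P3 7, P4 9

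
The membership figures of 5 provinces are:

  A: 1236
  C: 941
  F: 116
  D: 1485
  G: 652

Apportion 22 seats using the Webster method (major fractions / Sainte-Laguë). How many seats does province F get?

Standard divisor 4430/22 ≈ 201.364; standard quotas: A 6.138, C 4.673, F 0.576, D 7.375, G 3.238.
Rounding to the nearest integer gives A 6, C 5, F 1, D 7, G 3 — total 22, matching the house size, so no adjustment is needed.
F receives 1.

1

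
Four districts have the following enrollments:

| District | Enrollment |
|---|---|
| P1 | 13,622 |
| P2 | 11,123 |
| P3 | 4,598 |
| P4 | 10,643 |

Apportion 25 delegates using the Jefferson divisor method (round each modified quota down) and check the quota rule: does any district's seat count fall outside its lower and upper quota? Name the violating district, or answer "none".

Standard quotas: P1 8.517, P2 6.954, P3 2.875, P4 6.654.
Jefferson allocation: P1 8, P2 7, P3 3, P4 7.
Every allocation lies between the lower and upper quota.

none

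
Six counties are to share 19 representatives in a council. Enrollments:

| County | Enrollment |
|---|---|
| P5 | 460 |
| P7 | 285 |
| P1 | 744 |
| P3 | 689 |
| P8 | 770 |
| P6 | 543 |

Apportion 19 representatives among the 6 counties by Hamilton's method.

The standard divisor is 3491/19 ≈ 183.737.
Standard quotas: P5 2.504, P7 1.551, P1 4.049, P3 3.750, P8 4.191, P6 2.955.
Lower quotas: P5 2, P7 1, P1 4, P3 3, P8 4, P6 2 (sum 16, leaving 3 seats).
Remainders in descending order: P6 0.955, P3 0.750, P7 0.551, P5 0.504, P8 0.191, P1 0.049.
The surplus seats go to P6, P3, P7.

P5: 2, P7: 2, P1: 4, P3: 4, P8: 4, P6: 3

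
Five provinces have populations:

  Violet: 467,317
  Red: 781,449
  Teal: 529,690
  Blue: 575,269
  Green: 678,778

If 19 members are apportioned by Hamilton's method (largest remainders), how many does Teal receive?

3

The standard divisor is 3032503/19 ≈ 159605.421.
Standard quotas: Violet 2.9280, Red 4.8961, Teal 3.3187, Blue 3.6043, Green 4.2529.
Lower quotas: Violet 2, Red 4, Teal 3, Blue 3, Green 4 (sum 16, leaving 3 seats).
Remainders in descending order: Violet 0.9280, Red 0.8961, Blue 0.6043, Teal 0.3187, Green 0.2529.
Largest remainders: Violet, Red, Blue receive the extra seats.
Teal receives 3.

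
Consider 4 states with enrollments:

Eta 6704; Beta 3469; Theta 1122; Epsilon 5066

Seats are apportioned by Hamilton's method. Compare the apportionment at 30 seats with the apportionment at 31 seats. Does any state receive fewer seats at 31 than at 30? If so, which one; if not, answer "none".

Beta

At 30 seats: Eta 12, Beta 7, Theta 2, Epsilon 9.
At 31 seats: Eta 13, Beta 6, Theta 2, Epsilon 10.
Beta drops from 7 to 6.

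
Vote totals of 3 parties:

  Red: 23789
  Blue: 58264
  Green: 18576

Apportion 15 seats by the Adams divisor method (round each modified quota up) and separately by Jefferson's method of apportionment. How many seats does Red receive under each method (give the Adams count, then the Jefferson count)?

4 and 3

Adams: Red 4, Blue 8, Green 3.
Jefferson: Red 3, Blue 9, Green 3.
Red gets 4 under Adams and 3 under Jefferson.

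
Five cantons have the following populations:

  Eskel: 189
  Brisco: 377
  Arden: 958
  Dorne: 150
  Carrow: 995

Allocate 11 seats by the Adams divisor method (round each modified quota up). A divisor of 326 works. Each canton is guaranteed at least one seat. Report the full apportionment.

With modified divisor 326: modified quotas Eskel 0.580, Brisco 1.156, Arden 2.939, Dorne 0.460, Carrow 3.052.
Rounding up: Eskel 1, Brisco 2, Arden 3, Dorne 1, Carrow 4 (total 11).

Eskel=1, Brisco=2, Arden=3, Dorne=1, Carrow=4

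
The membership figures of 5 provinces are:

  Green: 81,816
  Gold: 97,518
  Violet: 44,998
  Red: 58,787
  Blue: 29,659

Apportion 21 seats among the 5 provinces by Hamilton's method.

Green: 5, Gold: 7, Violet: 3, Red: 4, Blue: 2

Standard divisor: 312778 ÷ 21 ≈ 14894.19.
Standard quotas: Green 5.4931, Gold 6.5474, Violet 3.0212, Red 3.9470, Blue 1.9913.
Lower quotas: Green 5, Gold 6, Violet 3, Red 3, Blue 1 (sum 18, leaving 3 seats).
Remainders in descending order: Blue 0.9913, Red 0.9470, Gold 0.5474, Green 0.4931, Violet 0.0212.
The surplus seats go to Blue, Red, Gold.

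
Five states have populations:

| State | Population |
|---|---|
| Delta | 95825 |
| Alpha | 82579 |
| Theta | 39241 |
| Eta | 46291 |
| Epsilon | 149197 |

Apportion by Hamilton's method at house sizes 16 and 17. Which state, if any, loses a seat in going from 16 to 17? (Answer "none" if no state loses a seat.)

At 16 seats: Delta 4, Alpha 3, Theta 1, Eta 2, Epsilon 6.
At 17 seats: Delta 4, Alpha 3, Theta 2, Eta 2, Epsilon 6.
No state's allocation decreased.

none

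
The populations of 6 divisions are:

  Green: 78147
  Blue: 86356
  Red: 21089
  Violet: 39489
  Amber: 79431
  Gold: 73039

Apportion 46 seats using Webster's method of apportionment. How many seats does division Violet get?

5

Standard divisor 377551/46 ≈ 8207.63; standard quotas: Green 9.521, Blue 10.521, Red 2.569, Violet 4.811, Amber 9.678, Gold 8.899.
Rounding to the nearest integer gives 10, 11, 3, 5, 10, 9 = 48 seats, so the divisor must be adjusted.
With modified divisor 8300: modified quotas Green 9.415, Blue 10.404, Red 2.541, Violet 4.758, Amber 9.570, Gold 8.800.
Rounding to the nearest integer: Green 9, Blue 10, Red 3, Violet 5, Amber 10, Gold 9 (total 46).
Violet receives 5.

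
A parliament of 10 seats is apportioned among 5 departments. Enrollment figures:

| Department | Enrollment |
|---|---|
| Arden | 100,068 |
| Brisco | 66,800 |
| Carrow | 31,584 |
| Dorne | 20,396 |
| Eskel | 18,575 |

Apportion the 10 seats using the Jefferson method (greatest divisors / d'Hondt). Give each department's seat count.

Arden 5; Brisco 3; Carrow 1; Dorne 1; Eskel 0

Standard divisor 237423/10 ≈ 23742.3; standard quotas: Arden 4.215, Brisco 2.814, Carrow 1.330, Dorne 0.859, Eskel 0.782.
Rounding down gives 4, 2, 1, 0, 0 = 7 seats, so the divisor must be adjusted.
With modified divisor 19300: modified quotas Arden 5.185, Brisco 3.461, Carrow 1.636, Dorne 1.057, Eskel 0.962.
Rounding down: Arden 5, Brisco 3, Carrow 1, Dorne 1, Eskel 0 (total 10).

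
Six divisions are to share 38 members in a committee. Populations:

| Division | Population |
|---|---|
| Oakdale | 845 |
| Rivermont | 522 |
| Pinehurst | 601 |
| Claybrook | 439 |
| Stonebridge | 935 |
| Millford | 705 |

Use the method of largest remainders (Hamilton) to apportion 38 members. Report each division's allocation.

Total 4047; standard divisor 4047/38 ≈ 106.5.
Standard quotas: Oakdale 7.934, Rivermont 4.901, Pinehurst 5.643, Claybrook 4.122, Stonebridge 8.779, Millford 6.620.
Lower quotas: Oakdale 7, Rivermont 4, Pinehurst 5, Claybrook 4, Stonebridge 8, Millford 6 (sum 34, leaving 4 seats).
Remainders in descending order: Oakdale 0.934, Rivermont 0.901, Stonebridge 0.779, Pinehurst 0.643, Millford 0.620, Claybrook 0.122.
Largest remainders: Oakdale, Rivermont, Stonebridge, Pinehurst receive the extra seats.

Oakdale 8, Rivermont 5, Pinehurst 6, Claybrook 4, Stonebridge 9, Millford 6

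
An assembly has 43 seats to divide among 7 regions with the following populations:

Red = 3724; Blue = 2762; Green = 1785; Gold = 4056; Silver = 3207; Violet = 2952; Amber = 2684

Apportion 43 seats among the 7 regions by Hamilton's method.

Total 21170; standard divisor 21170/43 ≈ 492.326.
Standard quotas: Red 7.564, Blue 5.610, Green 3.626, Gold 8.238, Silver 6.514, Violet 5.996, Amber 5.452.
Lower quotas: Red 7, Blue 5, Green 3, Gold 8, Silver 6, Violet 5, Amber 5 (sum 39, leaving 4 seats).
Remainders in descending order: Violet 0.996, Green 0.626, Blue 0.610, Red 0.564, Silver 0.514, Amber 0.452, Gold 0.238.
The surplus seats go to Violet, Green, Blue, Red.

Red 8; Blue 6; Green 4; Gold 8; Silver 6; Violet 6; Amber 5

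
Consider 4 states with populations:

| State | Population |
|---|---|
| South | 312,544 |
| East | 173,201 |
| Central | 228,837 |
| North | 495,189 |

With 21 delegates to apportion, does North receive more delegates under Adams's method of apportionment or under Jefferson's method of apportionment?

Adams: South 6, East 3, Central 4, North 8.
Jefferson: South 5, East 3, Central 4, North 9.
North gets 8 under Adams and 9 under Jefferson.

Jefferson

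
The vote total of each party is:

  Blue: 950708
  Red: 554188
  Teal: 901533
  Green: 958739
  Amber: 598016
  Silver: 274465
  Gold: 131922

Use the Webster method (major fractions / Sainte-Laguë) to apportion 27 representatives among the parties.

Standard divisor 4369571/27 ≈ 161835.963; standard quotas: Blue 5.875, Red 3.424, Teal 5.571, Green 5.924, Amber 3.695, Silver 1.696, Gold 0.815.
Rounding to the nearest integer gives 6, 3, 6, 6, 4, 2, 1 = 28 seats, so the divisor must be adjusted.
With modified divisor 167400: modified quotas Blue 5.679, Red 3.311, Teal 5.386, Green 5.727, Amber 3.572, Silver 1.640, Gold 0.788.
Rounding to the nearest integer: Blue 6, Red 3, Teal 5, Green 6, Amber 4, Silver 2, Gold 1 (total 27).

Blue: 6; Red: 3; Teal: 5; Green: 6; Amber: 4; Silver: 2; Gold: 1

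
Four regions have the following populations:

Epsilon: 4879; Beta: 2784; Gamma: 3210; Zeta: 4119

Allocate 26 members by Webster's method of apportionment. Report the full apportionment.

Standard divisor 14992/26 ≈ 576.615; standard quotas: Epsilon 8.461, Beta 4.828, Gamma 5.567, Zeta 7.143.
Rounding to the nearest integer gives Epsilon 8, Beta 5, Gamma 6, Zeta 7 — total 26, matching the house size, so no adjustment is needed.

Epsilon 8; Beta 5; Gamma 6; Zeta 7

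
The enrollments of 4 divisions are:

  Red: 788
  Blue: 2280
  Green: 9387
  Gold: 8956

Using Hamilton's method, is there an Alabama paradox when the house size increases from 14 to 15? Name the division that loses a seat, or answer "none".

At 14 seats: Red 1, Blue 1, Green 6, Gold 6.
At 15 seats: Red 0, Blue 2, Green 7, Gold 6.
Red drops from 1 to 0.

Red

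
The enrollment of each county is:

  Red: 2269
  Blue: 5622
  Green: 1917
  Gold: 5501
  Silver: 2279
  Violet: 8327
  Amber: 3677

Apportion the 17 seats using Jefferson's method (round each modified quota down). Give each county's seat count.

Standard divisor 29592/17 ≈ 1740.706; standard quotas: Red 1.303, Blue 3.230, Green 1.101, Gold 3.160, Silver 1.309, Violet 4.784, Amber 2.112.
Rounding down gives 1, 3, 1, 3, 1, 4, 2 = 15 seats, so the divisor must be adjusted.
With modified divisor 1397: modified quotas Red 1.624, Blue 4.024, Green 1.372, Gold 3.938, Silver 1.631, Violet 5.961, Amber 2.632.
Rounding down: Red 1, Blue 4, Green 1, Gold 3, Silver 1, Violet 5, Amber 2 (total 17).

Red 1, Blue 4, Green 1, Gold 3, Silver 1, Violet 5, Amber 2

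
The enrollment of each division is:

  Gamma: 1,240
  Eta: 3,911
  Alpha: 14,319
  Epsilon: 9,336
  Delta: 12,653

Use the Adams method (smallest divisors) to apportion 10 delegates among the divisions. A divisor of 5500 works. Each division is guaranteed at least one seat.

Gamma=1, Eta=1, Alpha=3, Epsilon=2, Delta=3

With modified divisor 5500: modified quotas Gamma 0.225, Eta 0.711, Alpha 2.603, Epsilon 1.697, Delta 2.301.
Rounding up: Gamma 1, Eta 1, Alpha 3, Epsilon 2, Delta 3 (total 10).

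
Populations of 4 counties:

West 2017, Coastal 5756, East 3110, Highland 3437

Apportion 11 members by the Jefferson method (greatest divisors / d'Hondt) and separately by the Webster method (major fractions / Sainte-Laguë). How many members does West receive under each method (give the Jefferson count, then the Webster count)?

1 and 2

Jefferson: West 1, Coastal 5, East 2, Highland 3.
Webster: West 2, Coastal 4, East 2, Highland 3.
West gets 1 under Jefferson and 2 under Webster.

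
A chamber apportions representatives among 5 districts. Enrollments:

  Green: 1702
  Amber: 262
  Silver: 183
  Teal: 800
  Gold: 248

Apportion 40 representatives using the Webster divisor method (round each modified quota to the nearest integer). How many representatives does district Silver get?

Standard divisor 3195/40 ≈ 79.875; standard quotas: Green 21.308, Amber 3.280, Silver 2.291, Teal 10.016, Gold 3.105.
Rounding to the nearest integer gives 21, 3, 2, 10, 3 = 39 seats, so the divisor must be adjusted.
With modified divisor 78: modified quotas Green 21.821, Amber 3.359, Silver 2.346, Teal 10.256, Gold 3.179.
Rounding to the nearest integer: Green 22, Amber 3, Silver 2, Teal 10, Gold 3 (total 40).
Silver receives 2.

2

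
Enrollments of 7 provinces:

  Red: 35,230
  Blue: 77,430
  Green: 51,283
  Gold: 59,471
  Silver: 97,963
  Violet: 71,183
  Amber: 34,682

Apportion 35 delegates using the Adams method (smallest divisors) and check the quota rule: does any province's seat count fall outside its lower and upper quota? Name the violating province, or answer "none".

none

Standard quotas: Red 2.886, Blue 6.343, Green 4.201, Gold 4.872, Silver 8.025, Violet 5.831, Amber 2.841.
Adams allocation: Red 3, Blue 6, Green 4, Gold 5, Silver 8, Violet 6, Amber 3.
Every allocation lies between the lower and upper quota.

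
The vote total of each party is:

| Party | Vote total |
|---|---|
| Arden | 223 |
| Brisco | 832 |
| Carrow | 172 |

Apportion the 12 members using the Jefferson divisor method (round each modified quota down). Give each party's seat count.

Standard divisor 1227/12 ≈ 102.25; standard quotas: Arden 2.181, Brisco 8.137, Carrow 1.682.
Rounding down gives 2, 8, 1 = 11 seats, so the divisor must be adjusted.
With modified divisor 90: modified quotas Arden 2.478, Brisco 9.244, Carrow 1.911.
Rounding down: Arden 2, Brisco 9, Carrow 1 (total 12).

Arden=2; Brisco=9; Carrow=1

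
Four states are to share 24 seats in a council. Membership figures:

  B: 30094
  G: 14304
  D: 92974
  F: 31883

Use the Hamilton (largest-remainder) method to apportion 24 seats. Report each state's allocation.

The standard divisor is 169255/24 ≈ 7052.292.
Standard quotas: B 4.2673, G 2.0283, D 13.1835, F 4.5209.
Lower quotas: B 4, G 2, D 13, F 4 (sum 23, leaving 1 seat).
Remainders in descending order: F 0.5209, B 0.2673, D 0.1835, G 0.0283.
Largest remainder: F receives the extra seat.

B: 4, G: 2, D: 13, F: 5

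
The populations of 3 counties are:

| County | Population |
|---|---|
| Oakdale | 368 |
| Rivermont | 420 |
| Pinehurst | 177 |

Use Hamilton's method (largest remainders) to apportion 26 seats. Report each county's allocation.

The standard divisor is 965/26 ≈ 37.115.
Standard quotas: Oakdale 9.915, Rivermont 11.316, Pinehurst 4.769.
Lower quotas: Oakdale 9, Rivermont 11, Pinehurst 4 (sum 24, leaving 2 seats).
Remainders in descending order: Oakdale 0.915, Pinehurst 0.769, Rivermont 0.316.
Largest remainders: Oakdale, Pinehurst receive the extra seats.

Oakdale 10, Rivermont 11, Pinehurst 5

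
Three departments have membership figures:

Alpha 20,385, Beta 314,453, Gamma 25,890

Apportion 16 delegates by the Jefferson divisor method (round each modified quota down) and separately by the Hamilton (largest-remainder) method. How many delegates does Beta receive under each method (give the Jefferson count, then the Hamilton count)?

15 and 14

Jefferson: Alpha 0, Beta 15, Gamma 1.
Hamilton: Alpha 1, Beta 14, Gamma 1.
Beta gets 15 under Jefferson and 14 under Hamilton.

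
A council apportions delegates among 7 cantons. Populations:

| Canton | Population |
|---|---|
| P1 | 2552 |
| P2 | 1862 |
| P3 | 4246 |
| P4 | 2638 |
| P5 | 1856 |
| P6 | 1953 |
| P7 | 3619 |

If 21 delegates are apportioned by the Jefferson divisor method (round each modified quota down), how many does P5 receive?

2

Standard divisor 18726/21 ≈ 891.714; standard quotas: P1 2.862, P2 2.088, P3 4.762, P4 2.958, P5 2.081, P6 2.190, P7 4.058.
Rounding down gives 2, 2, 4, 2, 2, 2, 4 = 18 seats, so the divisor must be adjusted.
With modified divisor 800: modified quotas P1 3.190, P2 2.328, P3 5.308, P4 3.297, P5 2.320, P6 2.441, P7 4.524.
Rounding down: P1 3, P2 2, P3 5, P4 3, P5 2, P6 2, P7 4 (total 21).
P5 receives 2.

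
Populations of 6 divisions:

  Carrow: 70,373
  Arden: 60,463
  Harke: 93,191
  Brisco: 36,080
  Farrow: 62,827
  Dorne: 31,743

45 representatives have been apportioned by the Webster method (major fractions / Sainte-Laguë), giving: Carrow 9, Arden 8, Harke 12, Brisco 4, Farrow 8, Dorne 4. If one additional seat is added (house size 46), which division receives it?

Priority for the next seat is population ÷ (current seats + 0.5).
Priorities: Carrow 7407.684, Arden 7113.294, Harke 7455.280, Brisco 8017.778, Farrow 7391.412, Dorne 7054.000.
Highest priority: Brisco.

Brisco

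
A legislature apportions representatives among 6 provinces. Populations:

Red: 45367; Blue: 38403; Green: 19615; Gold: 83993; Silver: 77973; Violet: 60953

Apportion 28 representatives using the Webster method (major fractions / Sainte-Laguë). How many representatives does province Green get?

2

Standard divisor 326304/28 ≈ 11653.714; standard quotas: Red 3.893, Blue 3.295, Green 1.683, Gold 7.207, Silver 6.691, Violet 5.230.
Rounding to the nearest integer gives Red 4, Blue 3, Green 2, Gold 7, Silver 7, Violet 5 — total 28, matching the house size, so no adjustment is needed.
Green receives 2.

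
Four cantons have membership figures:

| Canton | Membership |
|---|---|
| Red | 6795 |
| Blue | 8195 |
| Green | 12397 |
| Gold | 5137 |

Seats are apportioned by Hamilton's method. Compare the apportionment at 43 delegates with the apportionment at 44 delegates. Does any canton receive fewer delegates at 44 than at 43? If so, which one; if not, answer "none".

none

At 43 seats: Red 9, Blue 11, Green 16, Gold 7.
At 44 seats: Red 9, Blue 11, Green 17, Gold 7.
No canton's allocation decreased.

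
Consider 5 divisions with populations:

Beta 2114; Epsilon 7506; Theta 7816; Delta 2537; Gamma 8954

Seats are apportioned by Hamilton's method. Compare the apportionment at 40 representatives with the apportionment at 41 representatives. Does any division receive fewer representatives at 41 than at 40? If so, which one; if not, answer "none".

At 40 seats: Beta 3, Epsilon 10, Theta 11, Delta 4, Gamma 12.
At 41 seats: Beta 3, Epsilon 11, Theta 11, Delta 3, Gamma 13.
Delta drops from 4 to 3.

Delta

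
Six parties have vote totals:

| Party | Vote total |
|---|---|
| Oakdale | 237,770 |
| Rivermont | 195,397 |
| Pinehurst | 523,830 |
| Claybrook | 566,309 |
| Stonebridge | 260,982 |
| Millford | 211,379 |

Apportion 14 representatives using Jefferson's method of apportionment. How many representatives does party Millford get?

Standard divisor 1995667/14 ≈ 142547.643; standard quotas: Oakdale 1.668, Rivermont 1.371, Pinehurst 3.675, Claybrook 3.973, Stonebridge 1.831, Millford 1.483.
Rounding down gives 1, 1, 3, 3, 1, 1 = 10 seats, so the divisor must be adjusted.
With modified divisor 116100: modified quotas Oakdale 2.048, Rivermont 1.683, Pinehurst 4.512, Claybrook 4.878, Stonebridge 2.248, Millford 1.821.
Rounding down: Oakdale 2, Rivermont 1, Pinehurst 4, Claybrook 4, Stonebridge 2, Millford 1 (total 14).
Millford receives 1.

1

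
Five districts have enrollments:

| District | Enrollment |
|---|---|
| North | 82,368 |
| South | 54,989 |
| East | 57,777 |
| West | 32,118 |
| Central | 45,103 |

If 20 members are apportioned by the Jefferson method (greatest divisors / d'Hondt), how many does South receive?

Standard divisor 272355/20 ≈ 13617.75; standard quotas: North 6.049, South 4.038, East 4.243, West 2.359, Central 3.312.
Rounding down gives 6, 4, 4, 2, 3 = 19 seats, so the divisor must be adjusted.
With modified divisor 11700: modified quotas North 7.040, South 4.700, East 4.938, West 2.745, Central 3.855.
Rounding down: North 7, South 4, East 4, West 2, Central 3 (total 20).
South receives 4.

4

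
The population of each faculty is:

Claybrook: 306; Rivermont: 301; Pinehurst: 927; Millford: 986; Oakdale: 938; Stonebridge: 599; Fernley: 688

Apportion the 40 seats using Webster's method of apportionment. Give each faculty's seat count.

Claybrook 3, Rivermont 2, Pinehurst 8, Millford 8, Oakdale 8, Stonebridge 5, Fernley 6

Standard divisor 4745/40 ≈ 118.625; standard quotas: Claybrook 2.580, Rivermont 2.537, Pinehurst 7.815, Millford 8.312, Oakdale 7.907, Stonebridge 5.050, Fernley 5.800.
Rounding to the nearest integer gives 3, 3, 8, 8, 8, 5, 6 = 41 seats, so the divisor must be adjusted.
With modified divisor 121.4: modified quotas Claybrook 2.521, Rivermont 2.479, Pinehurst 7.636, Millford 8.122, Oakdale 7.727, Stonebridge 4.934, Fernley 5.667.
Rounding to the nearest integer: Claybrook 3, Rivermont 2, Pinehurst 8, Millford 8, Oakdale 8, Stonebridge 5, Fernley 6 (total 40).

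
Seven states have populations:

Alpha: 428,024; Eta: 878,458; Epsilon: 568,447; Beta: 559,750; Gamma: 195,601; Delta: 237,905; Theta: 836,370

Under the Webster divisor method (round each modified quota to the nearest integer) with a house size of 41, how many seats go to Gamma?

Standard divisor 3704555/41 ≈ 90355; standard quotas: Alpha 4.737, Eta 9.722, Epsilon 6.291, Beta 6.195, Gamma 2.165, Delta 2.633, Theta 9.256.
Rounding to the nearest integer gives Alpha 5, Eta 10, Epsilon 6, Beta 6, Gamma 2, Delta 3, Theta 9 — total 41, matching the house size, so no adjustment is needed.
Gamma receives 2.

2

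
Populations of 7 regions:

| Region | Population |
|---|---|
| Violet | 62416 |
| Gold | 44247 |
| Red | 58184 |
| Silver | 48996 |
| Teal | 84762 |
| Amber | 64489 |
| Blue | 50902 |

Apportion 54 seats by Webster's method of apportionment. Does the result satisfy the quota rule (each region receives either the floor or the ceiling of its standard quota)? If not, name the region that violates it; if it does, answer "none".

none

Standard quotas: Violet 8.141, Gold 5.771, Red 7.589, Silver 6.391, Teal 11.056, Amber 8.412, Blue 6.639.
Webster allocation: Violet 8, Gold 6, Red 8, Silver 6, Teal 11, Amber 8, Blue 7.
Every allocation lies between the lower and upper quota.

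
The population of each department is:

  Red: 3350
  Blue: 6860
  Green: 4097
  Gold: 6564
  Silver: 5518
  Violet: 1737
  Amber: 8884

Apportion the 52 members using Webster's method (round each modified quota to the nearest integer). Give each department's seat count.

Standard divisor 37010/52 ≈ 711.731; standard quotas: Red 4.707, Blue 9.638, Green 5.756, Gold 9.223, Silver 7.753, Violet 2.441, Amber 12.482.
Rounding to the nearest integer gives Red 5, Blue 10, Green 6, Gold 9, Silver 8, Violet 2, Amber 12 — total 52, matching the house size, so no adjustment is needed.

Red 5; Blue 10; Green 6; Gold 9; Silver 8; Violet 2; Amber 12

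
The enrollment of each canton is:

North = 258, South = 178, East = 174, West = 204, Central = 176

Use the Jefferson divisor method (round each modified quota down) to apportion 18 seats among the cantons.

North: 5, South: 3, East: 3, West: 4, Central: 3

Standard divisor 990/18 ≈ 55; standard quotas: North 4.691, South 3.236, East 3.164, West 3.709, Central 3.200.
Rounding down gives 4, 3, 3, 3, 3 = 16 seats, so the divisor must be adjusted.
With modified divisor 50: modified quotas North 5.160, South 3.560, East 3.480, West 4.080, Central 3.520.
Rounding down: North 5, South 3, East 3, West 4, Central 3 (total 18).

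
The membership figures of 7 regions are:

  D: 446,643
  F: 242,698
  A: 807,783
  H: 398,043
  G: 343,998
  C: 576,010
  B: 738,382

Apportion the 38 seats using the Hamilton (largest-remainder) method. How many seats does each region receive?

Total 3553557; standard divisor 3553557/38 ≈ 93514.658.
Standard quotas: D 4.7762, F 2.5953, A 8.6380, H 4.2565, G 3.6785, C 6.1596, B 7.8959.
Lower quotas: D 4, F 2, A 8, H 4, G 3, C 6, B 7 (sum 34, leaving 4 seats).
Remainders in descending order: B 0.8959, D 0.7762, G 0.6785, A 0.6380, F 0.5953, H 0.2565, C 0.1596.
The surplus seats go to B, D, G, A.

D: 5; F: 2; A: 9; H: 4; G: 4; C: 6; B: 8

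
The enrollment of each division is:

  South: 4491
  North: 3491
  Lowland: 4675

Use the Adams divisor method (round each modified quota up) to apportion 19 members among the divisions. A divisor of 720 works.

With modified divisor 720: modified quotas South 6.237, North 4.849, Lowland 6.493.
Rounding up: South 7, North 5, Lowland 7 (total 19).

South 7; North 5; Lowland 7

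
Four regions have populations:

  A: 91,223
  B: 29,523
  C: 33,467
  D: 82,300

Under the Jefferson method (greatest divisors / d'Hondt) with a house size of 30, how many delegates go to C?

4

Standard divisor 236513/30 ≈ 7883.767; standard quotas: A 11.571, B 3.745, C 4.245, D 10.439.
Rounding down gives 11, 3, 4, 10 = 28 seats, so the divisor must be adjusted.
With modified divisor 7430: modified quotas A 12.278, B 3.973, C 4.504, D 11.077.
Rounding down: A 12, B 3, C 4, D 11 (total 30).
C receives 4.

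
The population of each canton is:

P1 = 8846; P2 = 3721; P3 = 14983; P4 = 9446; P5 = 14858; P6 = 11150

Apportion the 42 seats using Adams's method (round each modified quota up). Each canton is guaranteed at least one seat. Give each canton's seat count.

P1 6, P2 3, P3 10, P4 6, P5 10, P6 7

Standard divisor 63004/42 ≈ 1500.095; standard quotas: P1 5.897, P2 2.481, P3 9.988, P4 6.297, P5 9.905, P6 7.433.
Rounding up gives 6, 3, 10, 7, 10, 8 = 44 seats, so the divisor must be adjusted.
With modified divisor 1600: modified quotas P1 5.529, P2 2.326, P3 9.364, P4 5.904, P5 9.286, P6 6.969.
Rounding up: P1 6, P2 3, P3 10, P4 6, P5 10, P6 7 (total 42).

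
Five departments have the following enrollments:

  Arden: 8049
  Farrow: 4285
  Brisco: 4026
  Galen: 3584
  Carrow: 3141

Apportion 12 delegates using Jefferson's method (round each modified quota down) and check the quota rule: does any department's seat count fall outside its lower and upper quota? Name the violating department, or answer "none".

Standard quotas: Arden 4.184, Farrow 2.227, Brisco 2.093, Galen 1.863, Carrow 1.633.
Jefferson allocation: Arden 5, Farrow 2, Brisco 2, Galen 2, Carrow 1.
Every allocation lies between the lower and upper quota.

none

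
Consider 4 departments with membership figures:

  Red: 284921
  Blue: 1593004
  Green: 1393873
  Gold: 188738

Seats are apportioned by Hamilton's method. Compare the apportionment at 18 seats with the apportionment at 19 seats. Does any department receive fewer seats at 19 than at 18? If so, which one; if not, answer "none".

Red

At 18 seats: Red 2, Blue 8, Green 7, Gold 1.
At 19 seats: Red 1, Blue 9, Green 8, Gold 1.
Red drops from 2 to 1.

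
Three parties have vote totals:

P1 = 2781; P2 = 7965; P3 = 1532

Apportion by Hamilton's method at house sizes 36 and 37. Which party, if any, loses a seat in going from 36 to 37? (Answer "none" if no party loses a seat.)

none

At 36 seats: P1 8, P2 23, P3 5.
At 37 seats: P1 8, P2 24, P3 5.
No party's allocation decreased.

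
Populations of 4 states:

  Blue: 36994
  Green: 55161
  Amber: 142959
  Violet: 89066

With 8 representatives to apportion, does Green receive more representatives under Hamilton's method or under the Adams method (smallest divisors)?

Hamilton: Blue 1, Green 1, Amber 4, Violet 2.
Adams: Blue 1, Green 2, Amber 3, Violet 2.
Green gets 1 under Hamilton and 2 under Adams.

Adams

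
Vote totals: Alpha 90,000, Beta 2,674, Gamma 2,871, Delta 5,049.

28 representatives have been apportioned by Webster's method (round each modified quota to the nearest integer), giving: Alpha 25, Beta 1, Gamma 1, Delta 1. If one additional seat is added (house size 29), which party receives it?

Priority for the next seat is population ÷ (current seats + 0.5).
Priorities: Alpha 3529.412, Beta 1782.667, Gamma 1914.000, Delta 3366.000.
Highest priority: Alpha.

Alpha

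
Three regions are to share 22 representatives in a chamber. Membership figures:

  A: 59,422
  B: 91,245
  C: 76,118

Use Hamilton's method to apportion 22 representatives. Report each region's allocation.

A 6, B 9, C 7

Total 226785; standard divisor 226785/22 ≈ 10308.409.
Standard quotas: A 5.7644, B 8.8515, C 7.3841.
Lower quotas: A 5, B 8, C 7 (sum 20, leaving 2 seats).
Remainders in descending order: B 0.8515, A 0.7644, C 0.3841.
The surplus seats go to B, A.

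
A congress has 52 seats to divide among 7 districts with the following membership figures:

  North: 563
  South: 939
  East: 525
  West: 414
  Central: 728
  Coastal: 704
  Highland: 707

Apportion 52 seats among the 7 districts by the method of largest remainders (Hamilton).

The standard divisor is 4580/52 ≈ 88.077.
Standard quotas: North 6.392, South 10.661, East 5.961, West 4.700, Central 8.266, Coastal 7.993, Highland 8.027.
Lower quotas: North 6, South 10, East 5, West 4, Central 8, Coastal 7, Highland 8 (sum 48, leaving 4 seats).
Remainders in descending order: Coastal 0.993, East 0.961, West 0.700, South 0.661, North 0.392, Central 0.266, Highland 0.027.
The surplus seats go to Coastal, East, West, South.

North 6, South 11, East 6, West 5, Central 8, Coastal 8, Highland 8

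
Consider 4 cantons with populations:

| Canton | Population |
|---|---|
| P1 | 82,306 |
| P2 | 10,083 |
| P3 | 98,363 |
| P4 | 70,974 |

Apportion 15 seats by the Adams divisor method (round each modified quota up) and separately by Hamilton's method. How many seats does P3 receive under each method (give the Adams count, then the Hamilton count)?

Adams: P1 5, P2 1, P3 5, P4 4.
Hamilton: P1 5, P2 0, P3 6, P4 4.
P3 gets 5 under Adams and 6 under Hamilton.

5 and 6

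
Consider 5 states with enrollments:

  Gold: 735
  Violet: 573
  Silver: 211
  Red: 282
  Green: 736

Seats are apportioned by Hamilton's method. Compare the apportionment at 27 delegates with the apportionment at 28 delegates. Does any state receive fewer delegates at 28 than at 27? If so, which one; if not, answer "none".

none

At 27 seats: Gold 8, Violet 6, Silver 2, Red 3, Green 8.
At 28 seats: Gold 8, Violet 6, Silver 3, Red 3, Green 8.
No state's allocation decreased.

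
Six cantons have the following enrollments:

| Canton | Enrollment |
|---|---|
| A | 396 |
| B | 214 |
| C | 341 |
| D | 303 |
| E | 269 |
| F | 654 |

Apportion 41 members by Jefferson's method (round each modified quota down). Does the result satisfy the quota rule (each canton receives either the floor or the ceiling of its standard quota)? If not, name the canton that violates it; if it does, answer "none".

Standard quotas: A 7.458, B 4.030, C 6.422, D 5.706, E 5.066, F 12.317.
Jefferson allocation: A 7, B 4, C 6, D 6, E 5, F 13.
Every allocation lies between the lower and upper quota.

none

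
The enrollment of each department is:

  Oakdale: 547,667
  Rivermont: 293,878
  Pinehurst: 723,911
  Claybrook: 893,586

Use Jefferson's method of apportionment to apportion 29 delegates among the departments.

Oakdale=6, Rivermont=3, Pinehurst=9, Claybrook=11

Standard divisor 2459042/29 ≈ 84794.552; standard quotas: Oakdale 6.459, Rivermont 3.466, Pinehurst 8.537, Claybrook 10.538.
Rounding down gives 6, 3, 8, 10 = 27 seats, so the divisor must be adjusted.
With modified divisor 79300: modified quotas Oakdale 6.906, Rivermont 3.706, Pinehurst 9.129, Claybrook 11.268.
Rounding down: Oakdale 6, Rivermont 3, Pinehurst 9, Claybrook 11 (total 29).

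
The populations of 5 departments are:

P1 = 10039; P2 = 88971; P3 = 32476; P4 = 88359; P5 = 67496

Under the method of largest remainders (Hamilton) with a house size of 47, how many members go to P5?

The standard divisor is 287341/47 ≈ 6113.638.
Standard quotas: P1 1.6421, P2 14.5529, P3 5.3121, P4 14.4528, P5 11.0402.
Lower quotas: P1 1, P2 14, P3 5, P4 14, P5 11 (sum 45, leaving 2 seats).
Remainders in descending order: P1 0.6421, P2 0.5529, P4 0.4528, P3 0.3121, P5 0.0402.
Largest remainders: P1, P2 receive the extra seats.
P5 receives 11.

11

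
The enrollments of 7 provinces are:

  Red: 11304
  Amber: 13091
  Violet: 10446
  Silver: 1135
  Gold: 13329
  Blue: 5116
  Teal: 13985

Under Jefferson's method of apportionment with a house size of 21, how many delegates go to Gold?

4

Standard divisor 68406/21 ≈ 3257.429; standard quotas: Red 3.470, Amber 4.019, Violet 3.207, Silver 0.348, Gold 4.092, Blue 1.571, Teal 4.293.
Rounding down gives 3, 4, 3, 0, 4, 1, 4 = 19 seats, so the divisor must be adjusted.
With modified divisor 2700: modified quotas Red 4.187, Amber 4.849, Violet 3.869, Silver 0.420, Gold 4.937, Blue 1.895, Teal 5.180.
Rounding down: Red 4, Amber 4, Violet 3, Silver 0, Gold 4, Blue 1, Teal 5 (total 21).
Gold receives 4.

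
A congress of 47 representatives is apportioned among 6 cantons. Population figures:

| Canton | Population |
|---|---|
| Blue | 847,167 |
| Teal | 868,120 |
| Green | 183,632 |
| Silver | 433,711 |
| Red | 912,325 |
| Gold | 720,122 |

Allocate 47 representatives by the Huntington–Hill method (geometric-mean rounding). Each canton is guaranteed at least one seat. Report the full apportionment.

Blue=10; Teal=10; Green=2; Silver=5; Red=11; Gold=9

With divisor 83820: modified quotas Blue 10.107, Teal 10.357, Green 2.191, Silver 5.174, Red 10.884, Gold 8.591.
Geometric-mean thresholds: Blue √(10·11)=10.488, Teal √(10·11)=10.488, Green √(2·3)=2.449, Silver √(5·6)=5.477, Red √(10·11)=10.488, Gold √(8·9)=8.485.
Each quota rounded against its threshold gives Blue 10, Teal 10, Green 2, Silver 5, Red 11, Gold 9 (total 47).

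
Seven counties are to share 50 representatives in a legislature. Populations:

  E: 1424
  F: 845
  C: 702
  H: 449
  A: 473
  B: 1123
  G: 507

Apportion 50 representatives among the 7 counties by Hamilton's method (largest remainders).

The standard divisor is 5523/50 ≈ 110.46.
Standard quotas: E 12.892, F 7.650, C 6.355, H 4.065, A 4.282, B 10.167, G 4.590.
Lower quotas: E 12, F 7, C 6, H 4, A 4, B 10, G 4 (sum 47, leaving 3 seats).
Remainders in descending order: E 0.892, F 0.650, G 0.590, C 0.355, A 0.282, B 0.167, H 0.065.
Largest remainders: E, F, G receive the extra seats.

E 13; F 8; C 6; H 4; A 4; B 10; G 5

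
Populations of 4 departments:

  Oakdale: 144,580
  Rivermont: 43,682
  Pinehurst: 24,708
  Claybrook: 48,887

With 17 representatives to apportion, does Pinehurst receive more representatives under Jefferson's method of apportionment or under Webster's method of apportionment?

Webster

Jefferson: Oakdale 10, Rivermont 3, Pinehurst 1, Claybrook 3.
Webster: Oakdale 9, Rivermont 3, Pinehurst 2, Claybrook 3.
Pinehurst gets 1 under Jefferson and 2 under Webster.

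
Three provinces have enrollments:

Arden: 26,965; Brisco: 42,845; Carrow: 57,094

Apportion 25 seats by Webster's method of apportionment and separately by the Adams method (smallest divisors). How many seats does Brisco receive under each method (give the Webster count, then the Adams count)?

Webster: Arden 5, Brisco 9, Carrow 11.
Adams: Arden 6, Brisco 8, Carrow 11.
Brisco gets 9 under Webster and 8 under Adams.

9 and 8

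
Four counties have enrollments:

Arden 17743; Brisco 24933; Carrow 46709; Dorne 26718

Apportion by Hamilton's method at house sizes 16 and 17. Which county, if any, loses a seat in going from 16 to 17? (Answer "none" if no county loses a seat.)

At 16 seats: Arden 3, Brisco 3, Carrow 6, Dorne 4.
At 17 seats: Arden 2, Brisco 4, Carrow 7, Dorne 4.
Arden drops from 3 to 2.

Arden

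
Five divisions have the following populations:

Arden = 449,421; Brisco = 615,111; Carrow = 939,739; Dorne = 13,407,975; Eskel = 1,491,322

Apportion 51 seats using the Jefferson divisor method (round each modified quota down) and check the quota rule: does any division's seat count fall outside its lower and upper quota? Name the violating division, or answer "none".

Standard quotas: Arden 1.356, Brisco 1.856, Carrow 2.835, Dorne 40.453, Eskel 4.499.
Jefferson allocation: Arden 1, Brisco 1, Carrow 3, Dorne 42, Eskel 4.
Dorne has quota 40.453 (lower 40, upper 41) but receives 42 — outside the quota interval.

Dorne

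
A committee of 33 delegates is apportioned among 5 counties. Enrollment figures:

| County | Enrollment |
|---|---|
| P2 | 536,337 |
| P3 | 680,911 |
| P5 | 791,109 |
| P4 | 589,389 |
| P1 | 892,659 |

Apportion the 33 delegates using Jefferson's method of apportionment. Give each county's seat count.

Standard divisor 3490405/33 ≈ 105769.848; standard quotas: P2 5.071, P3 6.438, P5 7.480, P4 5.572, P1 8.440.
Rounding down gives 5, 6, 7, 5, 8 = 31 seats, so the divisor must be adjusted.
With modified divisor 98600: modified quotas P2 5.440, P3 6.906, P5 8.023, P4 5.978, P1 9.053.
Rounding down: P2 5, P3 6, P5 8, P4 5, P1 9 (total 33).

P2 5, P3 6, P5 8, P4 5, P1 9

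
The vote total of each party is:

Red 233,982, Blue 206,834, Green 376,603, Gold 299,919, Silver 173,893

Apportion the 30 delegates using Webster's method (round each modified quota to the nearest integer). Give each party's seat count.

Red 5, Blue 5, Green 9, Gold 7, Silver 4

Standard divisor 1291231/30 ≈ 43041.033; standard quotas: Red 5.436, Blue 4.806, Green 8.750, Gold 6.968, Silver 4.040.
Rounding to the nearest integer gives Red 5, Blue 5, Green 9, Gold 7, Silver 4 — total 30, matching the house size, so no adjustment is needed.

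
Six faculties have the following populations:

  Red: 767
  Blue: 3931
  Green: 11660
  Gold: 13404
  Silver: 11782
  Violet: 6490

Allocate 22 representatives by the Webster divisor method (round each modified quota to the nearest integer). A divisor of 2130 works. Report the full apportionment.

Red=0, Blue=2, Green=5, Gold=6, Silver=6, Violet=3

With modified divisor 2130: modified quotas Red 0.360, Blue 1.846, Green 5.474, Gold 6.293, Silver 5.531, Violet 3.047.
Rounding to the nearest integer: Red 0, Blue 2, Green 5, Gold 6, Silver 6, Violet 3 (total 22).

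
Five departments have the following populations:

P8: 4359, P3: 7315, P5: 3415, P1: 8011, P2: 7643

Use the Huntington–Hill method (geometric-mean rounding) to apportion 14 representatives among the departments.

P8=2; P3=3; P5=2; P1=4; P2=3

With divisor 2259: modified quotas P8 1.930, P3 3.238, P5 1.512, P1 3.546, P2 3.383.
Geometric-mean thresholds: P8 √(1·2)=1.414, P3 √(3·4)=3.464, P5 √(1·2)=1.414, P1 √(3·4)=3.464, P2 √(3·4)=3.464.
Each quota rounded against its threshold gives P8 2, P3 3, P5 2, P1 4, P2 3 (total 14).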